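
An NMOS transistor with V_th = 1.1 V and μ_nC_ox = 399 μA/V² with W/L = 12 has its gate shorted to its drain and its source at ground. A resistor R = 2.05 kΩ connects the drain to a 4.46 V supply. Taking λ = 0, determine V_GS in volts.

V_GS = 1.83 V

With gate tied to drain, V_GS = V_DS ≥ V_GS − V_th, so the device is in saturation.
k_n = μ_nC_ox · (W/L) = 4.788 mA/V².
KCL at the drain: ½ k_n (V_GS − V_th)² = (V_DD − V_GS)/R.
Let x = V_GS − 1.1. Then 4.91 x² + x − 3.36 = 0, giving x = 0.732 V (positive root), so V_GS = 1.83 V.
I_D = (V_DD − V_GS)/R = (4.46 − 1.83) / 2.05 = 1.28 mA.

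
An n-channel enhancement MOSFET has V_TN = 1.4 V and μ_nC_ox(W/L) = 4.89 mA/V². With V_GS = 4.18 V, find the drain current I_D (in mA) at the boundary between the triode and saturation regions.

At the boundary V_DS = V_ov = V_GS − V_TN = 4.18 − 1.4 = 2.78 V.
I_D = ½ k_n V_ov² = 0.5 × 4.89 × 2.78² = 18.9 mA.

I_D = 18.9 mA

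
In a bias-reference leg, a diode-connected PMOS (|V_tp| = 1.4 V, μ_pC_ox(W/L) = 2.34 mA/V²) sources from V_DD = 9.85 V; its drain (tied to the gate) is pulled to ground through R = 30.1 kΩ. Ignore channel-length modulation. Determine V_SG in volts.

With gate tied to drain, V_SG = V_SD ≥ V_SG − |V_tp|, so the device is in saturation.
KCL at the drain: ½ k_p (V_SG − |V_tp|)² = (V_DD − V_SG)/R.
Let x = V_SG − 1.4. Then 35.2 x² + x − 8.45 = 0, giving x = 0.476 V (positive root), so V_SG = 1.88 V.
I_D = (V_DD − V_SG)/R = (9.85 − 1.88) / 30.1 = 0.265 mA.

V_SG = 1.88 V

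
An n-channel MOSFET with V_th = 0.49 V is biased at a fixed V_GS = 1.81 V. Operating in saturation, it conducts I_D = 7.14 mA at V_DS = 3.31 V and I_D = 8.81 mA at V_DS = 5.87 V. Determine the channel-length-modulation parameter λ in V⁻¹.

λ = 0.131 V⁻¹

With V_GS fixed, I_D ∝ (1 + λ V_DS) in saturation, so I_D2/I_D1 = (1 + λ V_DS2)/(1 + λ V_DS1).
8.81/7.14 = 1.234 = (1 + 5.87 λ)/(1 + 3.31 λ).
Solving: λ (I_D1 V_DS2 − I_D2 V_DS1) = I_D2 − I_D1, so λ = (8.81 − 7.14) / (7.14 × 5.87 − 8.81 × 3.31) = 1.67 / 12.8 = 0.131 V⁻¹.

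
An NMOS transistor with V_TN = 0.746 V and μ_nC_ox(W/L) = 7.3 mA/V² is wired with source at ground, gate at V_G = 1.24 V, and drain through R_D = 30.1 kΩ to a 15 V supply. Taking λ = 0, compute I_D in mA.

V_GS = V_G = 1.24 V, so V_ov = 1.24 − 0.746 = 0.494 V.
Assume saturation: I_D = ½ k_n V_ov² = 0.5 × 7.3 × 0.494² = 0.891 mA, giving V_DS = V_DD − I_D R_D = 15 − 0.891 × 30.1 = -11.8 V.
But -11.8 V < V_ov = 0.494 V, so the device is actually in triode.
In triode I_D = k_n[V_ov V_DS − ½ V_DS²] and I_D = (V_DD − V_DS)/R_D. Equating: 110 V_DS² − 109.5 V_DS + 15 = 0, giving V_DS = 0.164 V (the root below V_ov).
I_D = (15 − 0.164) / 30.1 = 0.493 mA.

I_D = 0.493 mA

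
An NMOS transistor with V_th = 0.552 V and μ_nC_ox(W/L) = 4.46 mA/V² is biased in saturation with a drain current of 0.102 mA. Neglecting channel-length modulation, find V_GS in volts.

V_GS = 0.766 V

In saturation I_D = ½ k_n (V_GS − V_th)², so V_GS − V_th = √(2 I_D / k_n) = √(2 × 0.102 / 4.46) = 0.214 V.
V_GS = 0.552 + 0.214 = 0.766 V.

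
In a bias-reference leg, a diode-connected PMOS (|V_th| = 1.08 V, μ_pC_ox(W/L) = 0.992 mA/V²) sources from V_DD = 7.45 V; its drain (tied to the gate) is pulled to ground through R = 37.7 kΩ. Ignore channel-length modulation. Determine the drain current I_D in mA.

I_D = 0.154 mA

With gate tied to drain, V_SG = V_SD ≥ V_SG − |V_th|, so the device is in saturation.
KCL at the drain: ½ k_p (V_SG − |V_th|)² = (V_DD − V_SG)/R.
Let x = V_SG − 1.08. Then 18.7 x² + x − 6.37 = 0, giving x = 0.558 V (positive root), so V_SG = 1.64 V.
I_D = (V_DD − V_SG)/R = (7.45 − 1.64) / 37.7 = 0.154 mA.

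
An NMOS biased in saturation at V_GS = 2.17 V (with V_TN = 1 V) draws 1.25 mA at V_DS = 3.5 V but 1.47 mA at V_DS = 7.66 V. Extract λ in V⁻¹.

With V_GS fixed, I_D ∝ (1 + λ V_DS) in saturation, so I_D2/I_D1 = (1 + λ V_DS2)/(1 + λ V_DS1).
1.47/1.25 = 1.176 = (1 + 7.66 λ)/(1 + 3.5 λ).
Solving: λ (I_D1 V_DS2 − I_D2 V_DS1) = I_D2 − I_D1, so λ = (1.47 − 1.25) / (1.25 × 7.66 − 1.47 × 3.5) = 0.22 / 4.43 = 0.0497 V⁻¹.

λ = 0.0497 V⁻¹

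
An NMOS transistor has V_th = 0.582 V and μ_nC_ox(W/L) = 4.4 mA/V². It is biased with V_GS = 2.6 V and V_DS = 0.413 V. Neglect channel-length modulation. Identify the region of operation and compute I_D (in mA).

V_ov = V_GS − V_th = 2.6 − 0.582 = 2.02 V.
Since V_DS = 0.413 V < V_ov = 2.02 V, the device is in the triode region.
I_D = k_n [V_ov · V_DS − ½ V_DS²] = 4.4 × [2.02 × 0.413 − 0.5 × 0.413²] = 3.29 mA.

Triode; I_D = 3.29 mA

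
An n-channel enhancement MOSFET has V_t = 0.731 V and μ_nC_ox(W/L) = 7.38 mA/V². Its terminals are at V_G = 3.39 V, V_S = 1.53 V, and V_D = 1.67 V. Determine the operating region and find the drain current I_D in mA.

V_GS = V_G − V_S = 3.39 − 1.53 = 1.86 V; V_DS = V_D − V_S = 1.67 − 1.53 = 0.14 V.
V_ov = V_GS − V_t = 1.86 − 0.731 = 1.13 V.
Since V_DS = 0.14 V < V_ov = 1.13 V, the device is in the triode region.
I_D = k_n [V_ov · V_DS − ½ V_DS²] = 7.38 × [1.13 × 0.14 − 0.5 × 0.14²] = 1.09 mA.

Triode; I_D = 1.09 mA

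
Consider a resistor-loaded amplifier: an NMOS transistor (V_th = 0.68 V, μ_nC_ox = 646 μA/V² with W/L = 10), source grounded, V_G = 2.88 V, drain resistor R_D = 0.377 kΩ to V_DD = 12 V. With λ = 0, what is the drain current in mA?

V_GS = V_G = 2.88 V, so V_ov = 2.88 − 0.68 = 2.2 V.
k_n = μ_nC_ox · (W/L) = 6.46 mA/V².
Assume saturation: I_D = ½ k_n V_ov² = 0.5 × 6.46 × 2.2² = 15.6 mA, giving V_DS = V_DD − I_D R_D = 12 − 15.6 × 0.377 = 6.11 V.
V_DS = 6.11 V ≥ V_ov = 2.2 V, confirming saturation.

I_D = 15.6 mA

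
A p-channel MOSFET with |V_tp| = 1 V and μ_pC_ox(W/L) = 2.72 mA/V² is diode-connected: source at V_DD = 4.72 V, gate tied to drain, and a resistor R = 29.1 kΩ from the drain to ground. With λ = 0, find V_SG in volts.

V_SG = 1.29 V

With gate tied to drain, V_SG = V_SD ≥ V_SG − |V_tp|, so the device is in saturation.
KCL at the drain: ½ k_p (V_SG − |V_tp|)² = (V_DD − V_SG)/R.
Let x = V_SG − 1. Then 39.6 x² + x − 3.72 = 0, giving x = 0.294 V (positive root), so V_SG = 1.29 V.
I_D = (V_DD − V_SG)/R = (4.72 − 1.29) / 29.1 = 0.118 mA.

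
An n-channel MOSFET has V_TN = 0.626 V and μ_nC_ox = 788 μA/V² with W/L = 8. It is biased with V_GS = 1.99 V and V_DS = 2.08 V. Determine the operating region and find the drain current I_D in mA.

k_n = μ_nC_ox · (W/L) = 6.304 mA/V².
V_ov = V_GS − V_TN = 1.99 − 0.626 = 1.36 V.
Since V_DS = 2.08 V ≥ V_ov = 1.36 V, the device is in saturation.
I_D = ½ k_n V_ov² = 0.5 × 6.304 × 1.36² = 5.86 mA.

Saturation; I_D = 5.86 mA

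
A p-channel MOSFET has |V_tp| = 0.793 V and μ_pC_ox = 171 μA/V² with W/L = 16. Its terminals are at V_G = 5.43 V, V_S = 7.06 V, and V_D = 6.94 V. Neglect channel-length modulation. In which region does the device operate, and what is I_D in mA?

Triode; I_D = 0.255 mA

V_SG = V_S − V_G = 7.06 − 5.43 = 1.63 V; V_SD = V_S − V_D = 7.06 − 6.94 = 0.12 V.
k_p = μ_pC_ox · (W/L) = 2.736 mA/V².
V_ov = V_SG − |V_tp| = 1.63 − 0.793 = 0.837 V.
Since V_SD = 0.12 V < V_ov = 0.837 V, the device is in the triode region.
I_D = k_p [V_ov · V_SD − ½ V_SD²] = 2.736 × [0.837 × 0.12 − 0.5 × 0.12²] = 0.255 mA.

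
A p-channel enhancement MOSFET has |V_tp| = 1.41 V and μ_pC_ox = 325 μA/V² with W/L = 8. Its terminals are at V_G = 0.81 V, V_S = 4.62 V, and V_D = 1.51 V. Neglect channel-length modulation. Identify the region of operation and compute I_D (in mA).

V_SG = V_S − V_G = 4.62 − 0.81 = 3.81 V; V_SD = V_S − V_D = 4.62 − 1.51 = 3.11 V.
k_p = μ_pC_ox · (W/L) = 2.6 mA/V².
V_ov = V_SG − |V_tp| = 3.81 − 1.41 = 2.4 V.
Since V_SD = 3.11 V ≥ V_ov = 2.4 V, the device is in saturation.
I_D = ½ k_p V_ov² = 0.5 × 2.6 × 2.4² = 7.49 mA.

Saturation; I_D = 7.49 mA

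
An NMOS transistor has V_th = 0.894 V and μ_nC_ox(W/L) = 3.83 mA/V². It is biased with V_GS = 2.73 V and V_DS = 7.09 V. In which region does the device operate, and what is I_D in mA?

Saturation; I_D = 6.46 mA

V_ov = V_GS − V_th = 2.73 − 0.894 = 1.84 V.
Since V_DS = 7.09 V ≥ V_ov = 1.84 V, the device is in saturation.
I_D = ½ k_n V_ov² = 0.5 × 3.83 × 1.84² = 6.46 mA.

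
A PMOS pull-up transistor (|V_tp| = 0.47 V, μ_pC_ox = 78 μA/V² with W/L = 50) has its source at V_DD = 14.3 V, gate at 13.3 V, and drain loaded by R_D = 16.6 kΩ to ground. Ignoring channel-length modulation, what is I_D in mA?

I_D = 0.548 mA

V_SG = V_DD − V_G = 14.3 − 13.3 = 1 V, so V_ov = 1 − 0.47 = 0.53 V.
k_p = μ_pC_ox · (W/L) = 3.9 mA/V².
Assume saturation: I_D = ½ k_p V_ov² = 0.5 × 3.9 × 0.53² = 0.548 mA, giving V_SD = V_DD − I_D R_D = 14.3 − 0.548 × 16.6 = 5.21 V.
V_SD = 5.21 V ≥ V_ov = 0.53 V, confirming saturation.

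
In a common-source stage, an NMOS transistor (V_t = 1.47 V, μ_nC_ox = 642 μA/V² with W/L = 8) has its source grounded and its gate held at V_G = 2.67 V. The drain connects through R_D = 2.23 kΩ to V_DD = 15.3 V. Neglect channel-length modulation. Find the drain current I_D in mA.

I_D = 3.70 mA

V_GS = V_G = 2.67 V, so V_ov = 2.67 − 1.47 = 1.2 V.
k_n = μ_nC_ox · (W/L) = 5.136 mA/V².
Assume saturation: I_D = ½ k_n V_ov² = 0.5 × 5.136 × 1.2² = 3.7 mA, giving V_DS = V_DD − I_D R_D = 15.3 − 3.7 × 2.23 = 7.05 V.
V_DS = 7.05 V ≥ V_ov = 1.2 V, confirming saturation.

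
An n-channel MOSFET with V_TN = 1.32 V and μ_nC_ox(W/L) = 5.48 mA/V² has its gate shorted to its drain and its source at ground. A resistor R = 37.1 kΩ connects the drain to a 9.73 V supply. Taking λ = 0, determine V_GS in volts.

With gate tied to drain, V_GS = V_DS ≥ V_GS − V_TN, so the device is in saturation.
KCL at the drain: ½ k_n (V_GS − V_TN)² = (V_DD − V_GS)/R.
Let x = V_GS − 1.32. Then 102 x² + x − 8.41 = 0, giving x = 0.283 V (positive root), so V_GS = 1.6 V.
I_D = (V_DD − V_GS)/R = (9.73 − 1.6) / 37.1 = 0.219 mA.

V_GS = 1.60 V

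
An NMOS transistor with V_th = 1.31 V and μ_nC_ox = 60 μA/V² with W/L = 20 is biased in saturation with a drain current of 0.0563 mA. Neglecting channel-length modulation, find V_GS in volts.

V_GS = 1.62 V

k_n = μ_nC_ox · (W/L) = 1.2 mA/V².
In saturation I_D = ½ k_n (V_GS − V_th)², so V_GS − V_th = √(2 I_D / k_n) = √(2 × 0.0563 / 1.2) = 0.306 V.
V_GS = 1.31 + 0.306 = 1.62 V.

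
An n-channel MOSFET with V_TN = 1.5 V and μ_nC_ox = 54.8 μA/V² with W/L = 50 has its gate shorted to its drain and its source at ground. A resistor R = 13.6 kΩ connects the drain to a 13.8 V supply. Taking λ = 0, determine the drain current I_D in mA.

I_D = 0.847 mA

With gate tied to drain, V_GS = V_DS ≥ V_GS − V_TN, so the device is in saturation.
k_n = μ_nC_ox · (W/L) = 2.74 mA/V².
KCL at the drain: ½ k_n (V_GS − V_TN)² = (V_DD − V_GS)/R.
Let x = V_GS − 1.5. Then 18.6 x² + x − 12.3 = 0, giving x = 0.786 V (positive root), so V_GS = 2.29 V.
I_D = (V_DD − V_GS)/R = (13.8 − 2.29) / 13.6 = 0.847 mA.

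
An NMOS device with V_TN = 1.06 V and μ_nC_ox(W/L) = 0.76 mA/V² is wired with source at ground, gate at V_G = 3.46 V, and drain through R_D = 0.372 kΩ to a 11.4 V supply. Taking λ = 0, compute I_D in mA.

V_GS = V_G = 3.46 V, so V_ov = 3.46 − 1.06 = 2.4 V.
Assume saturation: I_D = ½ k_n V_ov² = 0.5 × 0.76 × 2.4² = 2.19 mA, giving V_DS = V_DD − I_D R_D = 11.4 − 2.19 × 0.372 = 10.6 V.
V_DS = 10.6 V ≥ V_ov = 2.4 V, confirming saturation.

I_D = 2.19 mA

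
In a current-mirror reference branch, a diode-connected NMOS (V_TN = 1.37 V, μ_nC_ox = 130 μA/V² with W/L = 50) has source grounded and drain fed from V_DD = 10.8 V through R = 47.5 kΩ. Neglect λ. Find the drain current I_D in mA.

With gate tied to drain, V_GS = V_DS ≥ V_GS − V_TN, so the device is in saturation.
k_n = μ_nC_ox · (W/L) = 6.5 mA/V².
KCL at the drain: ½ k_n (V_GS − V_TN)² = (V_DD − V_GS)/R.
Let x = V_GS − 1.37. Then 154 x² + x − 9.43 = 0, giving x = 0.244 V (positive root), so V_GS = 1.61 V.
I_D = (V_DD − V_GS)/R = (10.8 − 1.61) / 47.5 = 0.193 mA.

I_D = 0.193 mA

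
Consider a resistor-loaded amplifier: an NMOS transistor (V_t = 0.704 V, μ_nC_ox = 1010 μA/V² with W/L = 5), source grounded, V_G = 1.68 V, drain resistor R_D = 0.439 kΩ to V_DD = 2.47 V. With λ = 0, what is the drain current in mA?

I_D = 2.41 mA

V_GS = V_G = 1.68 V, so V_ov = 1.68 − 0.704 = 0.976 V.
k_n = μ_nC_ox · (W/L) = 5.05 mA/V².
Assume saturation: I_D = ½ k_n V_ov² = 0.5 × 5.05 × 0.976² = 2.41 mA, giving V_DS = V_DD − I_D R_D = 2.47 − 2.41 × 0.439 = 1.41 V.
V_DS = 1.41 V ≥ V_ov = 0.976 V, confirming saturation.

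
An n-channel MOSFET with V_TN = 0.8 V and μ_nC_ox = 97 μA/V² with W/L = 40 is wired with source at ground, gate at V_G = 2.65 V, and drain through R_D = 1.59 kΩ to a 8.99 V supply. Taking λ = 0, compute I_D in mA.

V_GS = V_G = 2.65 V, so V_ov = 2.65 − 0.8 = 1.85 V.
k_n = μ_nC_ox · (W/L) = 3.88 mA/V².
Assume saturation: I_D = ½ k_n V_ov² = 0.5 × 3.88 × 1.85² = 6.64 mA, giving V_DS = V_DD − I_D R_D = 8.99 − 6.64 × 1.59 = -1.57 V.
But -1.57 V < V_ov = 1.85 V, so the device is actually in triode.
In triode I_D = k_n[V_ov V_DS − ½ V_DS²] and I_D = (V_DD − V_DS)/R_D. Equating: 3.08 V_DS² − 12.41 V_DS + 8.99 = 0, giving V_DS = 0.947 V (the root below V_ov).
I_D = (8.99 − 0.947) / 1.59 = 5.06 mA.

I_D = 5.06 mA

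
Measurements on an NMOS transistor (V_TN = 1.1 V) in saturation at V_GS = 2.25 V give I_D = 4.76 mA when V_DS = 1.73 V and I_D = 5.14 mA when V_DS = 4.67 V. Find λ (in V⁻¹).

With V_GS fixed, I_D ∝ (1 + λ V_DS) in saturation, so I_D2/I_D1 = (1 + λ V_DS2)/(1 + λ V_DS1).
5.14/4.76 = 1.08 = (1 + 4.67 λ)/(1 + 1.73 λ).
Solving: λ (I_D1 V_DS2 − I_D2 V_DS1) = I_D2 − I_D1, so λ = (5.14 − 4.76) / (4.76 × 4.67 − 5.14 × 1.73) = 0.38 / 13.3 = 0.0285 V⁻¹.

λ = 0.0285 V⁻¹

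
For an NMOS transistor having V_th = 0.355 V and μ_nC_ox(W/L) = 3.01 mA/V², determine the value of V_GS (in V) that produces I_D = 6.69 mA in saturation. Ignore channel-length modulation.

V_GS = 2.46 V

In saturation I_D = ½ k_n (V_GS − V_th)², so V_GS − V_th = √(2 I_D / k_n) = √(2 × 6.69 / 3.01) = 2.11 V.
V_GS = 0.355 + 2.11 = 2.46 V.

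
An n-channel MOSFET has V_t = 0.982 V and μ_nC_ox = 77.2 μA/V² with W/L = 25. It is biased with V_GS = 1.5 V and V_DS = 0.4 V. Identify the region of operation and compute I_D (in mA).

Triode; I_D = 0.245 mA

k_n = μ_nC_ox · (W/L) = 1.93 mA/V².
V_ov = V_GS − V_t = 1.5 − 0.982 = 0.518 V.
Since V_DS = 0.4 V < V_ov = 0.518 V, the device is in the triode region.
I_D = k_n [V_ov · V_DS − ½ V_DS²] = 1.93 × [0.518 × 0.4 − 0.5 × 0.4²] = 0.245 mA.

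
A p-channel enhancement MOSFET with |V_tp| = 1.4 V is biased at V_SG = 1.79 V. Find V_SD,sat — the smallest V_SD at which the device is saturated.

The boundary between triode and saturation is V_SD = V_SG − |V_tp| = V_ov.
V_ov = 1.79 − 1.4 = 0.39 V.

V_SD,sat = 0.390 V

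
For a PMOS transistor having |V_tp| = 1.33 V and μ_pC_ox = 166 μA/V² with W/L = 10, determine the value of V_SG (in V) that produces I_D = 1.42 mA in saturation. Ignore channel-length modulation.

V_SG = 2.64 V

k_p = μ_pC_ox · (W/L) = 1.66 mA/V².
In saturation I_D = ½ k_p (V_SG − |V_tp|)², so V_SG − |V_tp| = √(2 I_D / k_p) = √(2 × 1.42 / 1.66) = 1.31 V.
V_SG = 1.33 + 1.31 = 2.64 V.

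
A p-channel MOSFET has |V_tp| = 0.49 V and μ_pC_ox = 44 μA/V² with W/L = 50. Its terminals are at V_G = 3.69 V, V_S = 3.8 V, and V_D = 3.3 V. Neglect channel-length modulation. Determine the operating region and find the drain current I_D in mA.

V_SG = V_S − V_G = 3.8 − 3.69 = 0.11 V; V_SD = V_S − V_D = 3.8 − 3.3 = 0.5 V.
V_SG = 0.11 V < |V_tp| = 0.49 V, so the transistor is in cutoff.

Cutoff; I_D = 0 mA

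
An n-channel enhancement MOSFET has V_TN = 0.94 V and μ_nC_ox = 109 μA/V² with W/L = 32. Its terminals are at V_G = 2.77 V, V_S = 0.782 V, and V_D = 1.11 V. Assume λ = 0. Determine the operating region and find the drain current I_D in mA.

Triode; I_D = 1.01 mA

V_GS = V_G − V_S = 2.77 − 0.782 = 1.99 V; V_DS = V_D − V_S = 1.11 − 0.782 = 0.328 V.
k_n = μ_nC_ox · (W/L) = 3.488 mA/V².
V_ov = V_GS − V_TN = 1.99 − 0.94 = 1.05 V.
Since V_DS = 0.328 V < V_ov = 1.05 V, the device is in the triode region.
I_D = k_n [V_ov · V_DS − ½ V_DS²] = 3.488 × [1.05 × 0.328 − 0.5 × 0.328²] = 1.01 mA.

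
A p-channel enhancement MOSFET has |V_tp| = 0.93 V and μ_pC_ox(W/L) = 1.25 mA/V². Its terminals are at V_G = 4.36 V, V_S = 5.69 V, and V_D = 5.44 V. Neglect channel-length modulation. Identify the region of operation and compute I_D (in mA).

Triode; I_D = 0.0859 mA

V_SG = V_S − V_G = 5.69 − 4.36 = 1.33 V; V_SD = V_S − V_D = 5.69 − 5.44 = 0.25 V.
V_ov = V_SG − |V_tp| = 1.33 − 0.93 = 0.4 V.
Since V_SD = 0.25 V < V_ov = 0.4 V, the device is in the triode region.
I_D = k_p [V_ov · V_SD − ½ V_SD²] = 1.25 × [0.4 × 0.25 − 0.5 × 0.25²] = 0.0859 mA.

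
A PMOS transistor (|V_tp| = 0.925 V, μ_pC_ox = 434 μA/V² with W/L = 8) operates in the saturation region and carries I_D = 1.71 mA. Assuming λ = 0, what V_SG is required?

V_SG = 1.92 V

k_p = μ_pC_ox · (W/L) = 3.472 mA/V².
In saturation I_D = ½ k_p (V_SG − |V_tp|)², so V_SG − |V_tp| = √(2 I_D / k_p) = √(2 × 1.71 / 3.472) = 0.992 V.
V_SG = 0.925 + 0.992 = 1.92 V.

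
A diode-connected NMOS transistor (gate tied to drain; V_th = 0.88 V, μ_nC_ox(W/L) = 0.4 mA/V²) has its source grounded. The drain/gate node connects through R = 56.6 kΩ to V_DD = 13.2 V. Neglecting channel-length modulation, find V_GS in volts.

V_GS = 1.88 V

With gate tied to drain, V_GS = V_DS ≥ V_GS − V_th, so the device is in saturation.
KCL at the drain: ½ k_n (V_GS − V_th)² = (V_DD − V_GS)/R.
Let x = V_GS − 0.88. Then 11.3 x² + x − 12.32 = 0, giving x = 1 V (positive root), so V_GS = 1.88 V.
I_D = (V_DD − V_GS)/R = (13.2 − 1.88) / 56.6 = 0.2 mA.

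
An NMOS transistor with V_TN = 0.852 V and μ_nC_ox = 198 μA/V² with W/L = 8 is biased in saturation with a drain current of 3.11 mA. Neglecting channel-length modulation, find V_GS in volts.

k_n = μ_nC_ox · (W/L) = 1.584 mA/V².
In saturation I_D = ½ k_n (V_GS − V_TN)², so V_GS − V_TN = √(2 I_D / k_n) = √(2 × 3.11 / 1.584) = 1.98 V.
V_GS = 0.852 + 1.98 = 2.83 V.

V_GS = 2.83 V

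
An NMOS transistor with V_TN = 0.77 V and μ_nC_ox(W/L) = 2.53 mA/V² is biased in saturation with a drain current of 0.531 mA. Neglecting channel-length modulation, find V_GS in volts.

V_GS = 1.42 V

In saturation I_D = ½ k_n (V_GS − V_TN)², so V_GS − V_TN = √(2 I_D / k_n) = √(2 × 0.531 / 2.53) = 0.648 V.
V_GS = 0.77 + 0.648 = 1.42 V.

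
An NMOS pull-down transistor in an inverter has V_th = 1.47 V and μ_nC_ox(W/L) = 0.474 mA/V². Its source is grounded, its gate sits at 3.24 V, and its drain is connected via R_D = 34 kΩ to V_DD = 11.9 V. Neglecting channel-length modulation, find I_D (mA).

I_D = 0.336 mA

V_GS = V_G = 3.24 V, so V_ov = 3.24 − 1.47 = 1.77 V.
Assume saturation: I_D = ½ k_n V_ov² = 0.5 × 0.474 × 1.77² = 0.742 mA, giving V_DS = V_DD − I_D R_D = 11.9 − 0.742 × 34 = -13.3 V.
But -13.3 V < V_ov = 1.77 V, so the device is actually in triode.
In triode I_D = k_n[V_ov V_DS − ½ V_DS²] and I_D = (V_DD − V_DS)/R_D. Equating: 8.06 V_DS² − 29.53 V_DS + 11.9 = 0, giving V_DS = 0.461 V (the root below V_ov).
I_D = (11.9 − 0.461) / 34 = 0.336 mA.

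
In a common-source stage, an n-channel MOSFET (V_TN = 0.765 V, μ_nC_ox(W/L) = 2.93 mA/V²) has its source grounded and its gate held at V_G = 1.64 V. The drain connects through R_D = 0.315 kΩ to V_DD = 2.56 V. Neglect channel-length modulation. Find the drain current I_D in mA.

V_GS = V_G = 1.64 V, so V_ov = 1.64 − 0.765 = 0.875 V.
Assume saturation: I_D = ½ k_n V_ov² = 0.5 × 2.93 × 0.875² = 1.12 mA, giving V_DS = V_DD − I_D R_D = 2.56 − 1.12 × 0.315 = 2.21 V.
V_DS = 2.21 V ≥ V_ov = 0.875 V, confirming saturation.

I_D = 1.12 mA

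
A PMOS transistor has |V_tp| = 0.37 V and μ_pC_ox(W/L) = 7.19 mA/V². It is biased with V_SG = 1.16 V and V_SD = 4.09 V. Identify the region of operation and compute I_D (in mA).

V_ov = V_SG − |V_tp| = 1.16 − 0.37 = 0.79 V.
Since V_SD = 4.09 V ≥ V_ov = 0.79 V, the device is in saturation.
I_D = ½ k_p V_ov² = 0.5 × 7.19 × 0.79² = 2.24 mA.

Saturation; I_D = 2.24 mA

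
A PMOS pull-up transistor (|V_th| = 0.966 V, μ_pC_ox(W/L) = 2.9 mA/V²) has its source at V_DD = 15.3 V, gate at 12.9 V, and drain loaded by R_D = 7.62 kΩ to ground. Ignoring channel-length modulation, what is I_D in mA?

I_D = 1.93 mA

V_SG = V_DD − V_G = 15.3 − 12.9 = 2.4 V, so V_ov = 2.4 − 0.966 = 1.43 V.
Assume saturation: I_D = ½ k_p V_ov² = 0.5 × 2.9 × 1.43² = 2.98 mA, giving V_SD = V_DD − I_D R_D = 15.3 − 2.98 × 7.62 = -7.42 V.
But -7.42 V < V_ov = 1.43 V, so the device is actually in triode.
In triode I_D = k_p[V_ov V_SD − ½ V_SD²] and I_D = (V_DD − V_SD)/R_D. Equating: 11 V_SD² − 32.69 V_SD + 15.3 = 0, giving V_SD = 0.583 V (the root below V_ov).
I_D = (15.3 − 0.583) / 7.62 = 1.93 mA.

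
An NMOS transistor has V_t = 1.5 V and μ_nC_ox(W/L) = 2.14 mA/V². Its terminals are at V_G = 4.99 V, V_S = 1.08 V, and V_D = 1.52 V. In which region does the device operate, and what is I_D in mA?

V_GS = V_G − V_S = 4.99 − 1.08 = 3.91 V; V_DS = V_D − V_S = 1.52 − 1.08 = 0.44 V.
V_ov = V_GS − V_t = 3.91 − 1.5 = 2.41 V.
Since V_DS = 0.44 V < V_ov = 2.41 V, the device is in the triode region.
I_D = k_n [V_ov · V_DS − ½ V_DS²] = 2.14 × [2.41 × 0.44 − 0.5 × 0.44²] = 2.06 mA.

Triode; I_D = 2.06 mA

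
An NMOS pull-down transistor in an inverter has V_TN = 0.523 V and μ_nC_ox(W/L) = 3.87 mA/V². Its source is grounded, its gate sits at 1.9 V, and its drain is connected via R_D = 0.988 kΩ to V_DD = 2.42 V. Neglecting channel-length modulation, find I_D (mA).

I_D = 2.00 mA

V_GS = V_G = 1.9 V, so V_ov = 1.9 − 0.523 = 1.38 V.
Assume saturation: I_D = ½ k_n V_ov² = 0.5 × 3.87 × 1.38² = 3.67 mA, giving V_DS = V_DD − I_D R_D = 2.42 − 3.67 × 0.988 = -1.2 V.
But -1.2 V < V_ov = 1.38 V, so the device is actually in triode.
In triode I_D = k_n[V_ov V_DS − ½ V_DS²] and I_D = (V_DD − V_DS)/R_D. Equating: 1.91 V_DS² − 6.265 V_DS + 2.42 = 0, giving V_DS = 0.447 V (the root below V_ov).
I_D = (2.42 − 0.447) / 0.988 = 2 mA.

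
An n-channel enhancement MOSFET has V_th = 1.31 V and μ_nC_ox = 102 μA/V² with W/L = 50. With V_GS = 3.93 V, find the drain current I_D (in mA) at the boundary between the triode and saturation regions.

At the boundary V_DS = V_ov = V_GS − V_th = 3.93 − 1.31 = 2.62 V.
k_n = μ_nC_ox · (W/L) = 5.1 mA/V².
I_D = ½ k_n V_ov² = 0.5 × 5.1 × 2.62² = 17.5 mA.

I_D = 17.5 mA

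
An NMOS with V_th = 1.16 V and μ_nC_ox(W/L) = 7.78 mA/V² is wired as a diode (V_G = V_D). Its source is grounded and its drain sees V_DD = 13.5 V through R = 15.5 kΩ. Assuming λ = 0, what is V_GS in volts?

V_GS = 1.60 V

With gate tied to drain, V_GS = V_DS ≥ V_GS − V_th, so the device is in saturation.
KCL at the drain: ½ k_n (V_GS − V_th)² = (V_DD − V_GS)/R.
Let x = V_GS − 1.16. Then 60.3 x² + x − 12.34 = 0, giving x = 0.444 V (positive root), so V_GS = 1.6 V.
I_D = (V_DD − V_GS)/R = (13.5 − 1.6) / 15.5 = 0.767 mA.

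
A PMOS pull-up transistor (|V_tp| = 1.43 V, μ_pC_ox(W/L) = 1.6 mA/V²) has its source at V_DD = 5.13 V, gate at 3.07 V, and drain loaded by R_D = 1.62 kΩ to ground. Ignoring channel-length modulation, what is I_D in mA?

V_SG = V_DD − V_G = 5.13 − 3.07 = 2.06 V, so V_ov = 2.06 − 1.43 = 0.63 V.
Assume saturation: I_D = ½ k_p V_ov² = 0.5 × 1.6 × 0.63² = 0.318 mA, giving V_SD = V_DD − I_D R_D = 5.13 − 0.318 × 1.62 = 4.62 V.
V_SD = 4.62 V ≥ V_ov = 0.63 V, confirming saturation.

I_D = 0.318 mA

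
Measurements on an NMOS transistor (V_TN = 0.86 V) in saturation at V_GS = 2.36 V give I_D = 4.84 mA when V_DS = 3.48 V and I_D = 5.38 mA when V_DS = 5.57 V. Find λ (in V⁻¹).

λ = 0.0656 V⁻¹

With V_GS fixed, I_D ∝ (1 + λ V_DS) in saturation, so I_D2/I_D1 = (1 + λ V_DS2)/(1 + λ V_DS1).
5.38/4.84 = 1.112 = (1 + 5.57 λ)/(1 + 3.48 λ).
Solving: λ (I_D1 V_DS2 − I_D2 V_DS1) = I_D2 − I_D1, so λ = (5.38 − 4.84) / (4.84 × 5.57 − 5.38 × 3.48) = 0.54 / 8.24 = 0.0656 V⁻¹.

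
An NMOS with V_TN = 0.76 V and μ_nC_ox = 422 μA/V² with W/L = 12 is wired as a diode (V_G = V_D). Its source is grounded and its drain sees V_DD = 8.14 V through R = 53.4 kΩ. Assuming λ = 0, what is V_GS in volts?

With gate tied to drain, V_GS = V_DS ≥ V_GS − V_TN, so the device is in saturation.
k_n = μ_nC_ox · (W/L) = 5.064 mA/V².
KCL at the drain: ½ k_n (V_GS − V_TN)² = (V_DD − V_GS)/R.
Let x = V_GS − 0.76. Then 135 x² + x − 7.38 = 0, giving x = 0.23 V (positive root), so V_GS = 0.99 V.
I_D = (V_DD − V_GS)/R = (8.14 − 0.99) / 53.4 = 0.134 mA.

V_GS = 0.990 V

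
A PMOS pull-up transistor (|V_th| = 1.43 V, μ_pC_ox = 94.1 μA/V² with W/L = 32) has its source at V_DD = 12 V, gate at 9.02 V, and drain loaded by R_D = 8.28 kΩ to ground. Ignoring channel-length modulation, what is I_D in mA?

V_SG = V_DD − V_G = 12 − 9.02 = 2.98 V, so V_ov = 2.98 − 1.43 = 1.55 V.
k_p = μ_pC_ox · (W/L) = 3.011 mA/V².
Assume saturation: I_D = ½ k_p V_ov² = 0.5 × 3.011 × 1.55² = 3.62 mA, giving V_SD = V_DD − I_D R_D = 12 − 3.62 × 8.28 = -18 V.
But -18 V < V_ov = 1.55 V, so the device is actually in triode.
In triode I_D = k_p[V_ov V_SD − ½ V_SD²] and I_D = (V_DD − V_SD)/R_D. Equating: 12.5 V_SD² − 39.65 V_SD + 12 = 0, giving V_SD = 0.339 V (the root below V_ov).
I_D = (12 − 0.339) / 8.28 = 1.41 mA.

I_D = 1.41 mA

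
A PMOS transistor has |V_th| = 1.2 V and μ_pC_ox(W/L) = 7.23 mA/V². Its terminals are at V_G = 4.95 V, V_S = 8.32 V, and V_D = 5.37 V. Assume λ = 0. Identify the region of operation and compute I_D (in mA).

V_SG = V_S − V_G = 8.32 − 4.95 = 3.37 V; V_SD = V_S − V_D = 8.32 − 5.37 = 2.95 V.
V_ov = V_SG − |V_th| = 3.37 − 1.2 = 2.17 V.
Since V_SD = 2.95 V ≥ V_ov = 2.17 V, the device is in saturation.
I_D = ½ k_p V_ov² = 0.5 × 7.23 × 2.17² = 17 mA.

Saturation; I_D = 17.0 mA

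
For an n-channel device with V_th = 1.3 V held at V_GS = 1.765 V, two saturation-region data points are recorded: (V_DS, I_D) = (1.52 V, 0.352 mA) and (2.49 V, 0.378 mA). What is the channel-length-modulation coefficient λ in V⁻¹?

With V_GS fixed, I_D ∝ (1 + λ V_DS) in saturation, so I_D2/I_D1 = (1 + λ V_DS2)/(1 + λ V_DS1).
0.378/0.352 = 1.074 = (1 + 2.49 λ)/(1 + 1.52 λ).
Solving: λ (I_D1 V_DS2 − I_D2 V_DS1) = I_D2 − I_D1, so λ = (0.378 − 0.352) / (0.352 × 2.49 − 0.378 × 1.52) = 0.026 / 0.302 = 0.0861 V⁻¹.

λ = 0.0861 V⁻¹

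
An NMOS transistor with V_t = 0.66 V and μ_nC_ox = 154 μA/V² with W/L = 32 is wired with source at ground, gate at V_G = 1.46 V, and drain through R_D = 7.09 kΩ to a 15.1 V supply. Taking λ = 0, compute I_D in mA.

V_GS = V_G = 1.46 V, so V_ov = 1.46 − 0.66 = 0.8 V.
k_n = μ_nC_ox · (W/L) = 4.928 mA/V².
Assume saturation: I_D = ½ k_n V_ov² = 0.5 × 4.928 × 0.8² = 1.58 mA, giving V_DS = V_DD − I_D R_D = 15.1 − 1.58 × 7.09 = 3.92 V.
V_DS = 3.92 V ≥ V_ov = 0.8 V, confirming saturation.

I_D = 1.58 mA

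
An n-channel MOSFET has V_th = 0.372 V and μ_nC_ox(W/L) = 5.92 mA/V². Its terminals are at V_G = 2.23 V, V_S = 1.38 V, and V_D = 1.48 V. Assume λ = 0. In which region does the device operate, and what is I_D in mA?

V_GS = V_G − V_S = 2.23 − 1.38 = 0.85 V; V_DS = V_D − V_S = 1.48 − 1.38 = 0.1 V.
V_ov = V_GS − V_th = 0.85 − 0.372 = 0.478 V.
Since V_DS = 0.1 V < V_ov = 0.478 V, the device is in the triode region.
I_D = k_n [V_ov · V_DS − ½ V_DS²] = 5.92 × [0.478 × 0.1 − 0.5 × 0.1²] = 0.253 mA.

Triode; I_D = 0.253 mA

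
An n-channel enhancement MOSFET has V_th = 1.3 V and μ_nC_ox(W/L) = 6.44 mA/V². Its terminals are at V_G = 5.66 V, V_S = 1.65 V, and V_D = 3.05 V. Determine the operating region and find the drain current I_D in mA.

V_GS = V_G − V_S = 5.66 − 1.65 = 4.01 V; V_DS = V_D − V_S = 3.05 − 1.65 = 1.4 V.
V_ov = V_GS − V_th = 4.01 − 1.3 = 2.71 V.
Since V_DS = 1.4 V < V_ov = 2.71 V, the device is in the triode region.
I_D = k_n [V_ov · V_DS − ½ V_DS²] = 6.44 × [2.71 × 1.4 − 0.5 × 1.4²] = 18.1 mA.

Triode; I_D = 18.1 mA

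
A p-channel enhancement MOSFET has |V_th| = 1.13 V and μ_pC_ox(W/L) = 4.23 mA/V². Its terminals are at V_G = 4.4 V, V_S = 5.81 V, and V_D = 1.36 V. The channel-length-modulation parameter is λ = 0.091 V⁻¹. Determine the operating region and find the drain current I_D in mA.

V_SG = V_S − V_G = 5.81 − 4.4 = 1.41 V; V_SD = V_S − V_D = 5.81 − 1.36 = 4.45 V.
V_ov = V_SG − |V_th| = 1.41 − 1.13 = 0.28 V.
Since V_SD = 4.45 V ≥ V_ov = 0.28 V, the device is in saturation.
I_D = ½ k_p V_ov² (1 + λ V_SD) = 0.5 × 4.23 × 0.28² × (1 + 0.091 × 4.45) = 0.233 mA.

Saturation; I_D = 0.233 mA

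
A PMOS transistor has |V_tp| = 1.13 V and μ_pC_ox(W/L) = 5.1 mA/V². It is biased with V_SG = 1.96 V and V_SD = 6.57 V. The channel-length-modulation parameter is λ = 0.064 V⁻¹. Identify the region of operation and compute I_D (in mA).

Saturation; I_D = 2.50 mA

V_ov = V_SG − |V_tp| = 1.96 − 1.13 = 0.83 V.
Since V_SD = 6.57 V ≥ V_ov = 0.83 V, the device is in saturation.
I_D = ½ k_p V_ov² (1 + λ V_SD) = 0.5 × 5.1 × 0.83² × (1 + 0.064 × 6.57) = 2.5 mA.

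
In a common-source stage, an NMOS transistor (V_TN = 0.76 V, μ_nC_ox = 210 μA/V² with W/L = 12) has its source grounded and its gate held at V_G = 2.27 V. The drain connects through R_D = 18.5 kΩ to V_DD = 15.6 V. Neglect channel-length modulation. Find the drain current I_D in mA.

I_D = 0.830 mA

V_GS = V_G = 2.27 V, so V_ov = 2.27 − 0.76 = 1.51 V.
k_n = μ_nC_ox · (W/L) = 2.52 mA/V².
Assume saturation: I_D = ½ k_n V_ov² = 0.5 × 2.52 × 1.51² = 2.87 mA, giving V_DS = V_DD − I_D R_D = 15.6 − 2.87 × 18.5 = -37.5 V.
But -37.5 V < V_ov = 1.51 V, so the device is actually in triode.
In triode I_D = k_n[V_ov V_DS − ½ V_DS²] and I_D = (V_DD − V_DS)/R_D. Equating: 23.3 V_DS² − 71.4 V_DS + 15.6 = 0, giving V_DS = 0.237 V (the root below V_ov).
I_D = (15.6 − 0.237) / 18.5 = 0.83 mA.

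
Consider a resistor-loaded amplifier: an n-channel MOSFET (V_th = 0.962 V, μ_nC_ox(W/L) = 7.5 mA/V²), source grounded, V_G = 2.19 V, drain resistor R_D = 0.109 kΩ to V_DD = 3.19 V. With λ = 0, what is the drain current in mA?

V_GS = V_G = 2.19 V, so V_ov = 2.19 − 0.962 = 1.23 V.
Assume saturation: I_D = ½ k_n V_ov² = 0.5 × 7.5 × 1.23² = 5.65 mA, giving V_DS = V_DD − I_D R_D = 3.19 − 5.65 × 0.109 = 2.57 V.
V_DS = 2.57 V ≥ V_ov = 1.23 V, confirming saturation.

I_D = 5.65 mA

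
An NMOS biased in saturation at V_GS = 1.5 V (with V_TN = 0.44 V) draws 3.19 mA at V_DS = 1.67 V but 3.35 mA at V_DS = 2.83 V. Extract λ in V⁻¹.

With V_GS fixed, I_D ∝ (1 + λ V_DS) in saturation, so I_D2/I_D1 = (1 + λ V_DS2)/(1 + λ V_DS1).
3.35/3.19 = 1.05 = (1 + 2.83 λ)/(1 + 1.67 λ).
Solving: λ (I_D1 V_DS2 − I_D2 V_DS1) = I_D2 − I_D1, so λ = (3.35 − 3.19) / (3.19 × 2.83 − 3.35 × 1.67) = 0.16 / 3.43 = 0.0466 V⁻¹.

λ = 0.0466 V⁻¹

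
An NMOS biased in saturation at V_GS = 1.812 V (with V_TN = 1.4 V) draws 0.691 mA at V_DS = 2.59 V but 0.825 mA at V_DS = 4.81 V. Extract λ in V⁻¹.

λ = 0.113 V⁻¹

With V_GS fixed, I_D ∝ (1 + λ V_DS) in saturation, so I_D2/I_D1 = (1 + λ V_DS2)/(1 + λ V_DS1).
0.825/0.691 = 1.194 = (1 + 4.81 λ)/(1 + 2.59 λ).
Solving: λ (I_D1 V_DS2 − I_D2 V_DS1) = I_D2 − I_D1, so λ = (0.825 − 0.691) / (0.691 × 4.81 − 0.825 × 2.59) = 0.134 / 1.19 = 0.113 V⁻¹.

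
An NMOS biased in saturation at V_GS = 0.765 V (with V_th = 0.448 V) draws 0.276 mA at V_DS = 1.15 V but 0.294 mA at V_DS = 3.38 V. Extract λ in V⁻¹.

λ = 0.0303 V⁻¹

With V_GS fixed, I_D ∝ (1 + λ V_DS) in saturation, so I_D2/I_D1 = (1 + λ V_DS2)/(1 + λ V_DS1).
0.294/0.276 = 1.065 = (1 + 3.38 λ)/(1 + 1.15 λ).
Solving: λ (I_D1 V_DS2 − I_D2 V_DS1) = I_D2 − I_D1, so λ = (0.294 − 0.276) / (0.276 × 3.38 − 0.294 × 1.15) = 0.018 / 0.595 = 0.0303 V⁻¹.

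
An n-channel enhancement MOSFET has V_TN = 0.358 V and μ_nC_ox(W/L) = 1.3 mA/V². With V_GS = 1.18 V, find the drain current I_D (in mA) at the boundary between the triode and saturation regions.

At the boundary V_DS = V_ov = V_GS − V_TN = 1.18 − 0.358 = 0.822 V.
I_D = ½ k_n V_ov² = 0.5 × 1.3 × 0.822² = 0.439 mA.

I_D = 0.439 mA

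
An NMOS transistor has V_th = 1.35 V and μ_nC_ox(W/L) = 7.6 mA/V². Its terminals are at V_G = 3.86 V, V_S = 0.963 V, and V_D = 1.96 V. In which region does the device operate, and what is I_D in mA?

V_GS = V_G − V_S = 3.86 − 0.963 = 2.9 V; V_DS = V_D − V_S = 1.96 − 0.963 = 0.997 V.
V_ov = V_GS − V_th = 2.9 − 1.35 = 1.55 V.
Since V_DS = 0.997 V < V_ov = 1.55 V, the device is in the triode region.
I_D = k_n [V_ov · V_DS − ½ V_DS²] = 7.6 × [1.55 × 0.997 − 0.5 × 0.997²] = 7.94 mA.

Triode; I_D = 7.94 mA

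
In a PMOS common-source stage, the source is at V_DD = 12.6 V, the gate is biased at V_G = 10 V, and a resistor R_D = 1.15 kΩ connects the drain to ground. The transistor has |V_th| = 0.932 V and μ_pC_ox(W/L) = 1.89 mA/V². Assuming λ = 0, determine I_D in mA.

I_D = 2.63 mA

V_SG = V_DD − V_G = 12.6 − 10 = 2.6 V, so V_ov = 2.6 − 0.932 = 1.67 V.
Assume saturation: I_D = ½ k_p V_ov² = 0.5 × 1.89 × 1.67² = 2.63 mA, giving V_SD = V_DD − I_D R_D = 12.6 − 2.63 × 1.15 = 9.58 V.
V_SD = 9.58 V ≥ V_ov = 1.67 V, confirming saturation.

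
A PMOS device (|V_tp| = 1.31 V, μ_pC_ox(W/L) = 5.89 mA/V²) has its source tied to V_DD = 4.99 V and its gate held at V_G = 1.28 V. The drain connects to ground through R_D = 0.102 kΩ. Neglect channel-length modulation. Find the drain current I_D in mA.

V_SG = V_DD − V_G = 4.99 − 1.28 = 3.71 V, so V_ov = 3.71 − 1.31 = 2.4 V.
Assume saturation: I_D = ½ k_p V_ov² = 0.5 × 5.89 × 2.4² = 17 mA, giving V_SD = V_DD − I_D R_D = 4.99 − 17 × 0.102 = 3.26 V.
V_SD = 3.26 V ≥ V_ov = 2.4 V, confirming saturation.

I_D = 17.0 mA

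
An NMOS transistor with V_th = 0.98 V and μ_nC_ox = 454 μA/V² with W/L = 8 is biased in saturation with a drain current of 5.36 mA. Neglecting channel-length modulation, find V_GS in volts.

k_n = μ_nC_ox · (W/L) = 3.632 mA/V².
In saturation I_D = ½ k_n (V_GS − V_th)², so V_GS − V_th = √(2 I_D / k_n) = √(2 × 5.36 / 3.632) = 1.72 V.
V_GS = 0.98 + 1.72 = 2.7 V.

V_GS = 2.70 V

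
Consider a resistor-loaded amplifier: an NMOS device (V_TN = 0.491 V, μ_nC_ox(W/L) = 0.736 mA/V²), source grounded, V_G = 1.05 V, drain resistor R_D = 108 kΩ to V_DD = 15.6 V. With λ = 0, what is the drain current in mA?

V_GS = V_G = 1.05 V, so V_ov = 1.05 − 0.491 = 0.559 V.
Assume saturation: I_D = ½ k_n V_ov² = 0.5 × 0.736 × 0.559² = 0.115 mA, giving V_DS = V_DD − I_D R_D = 15.6 − 0.115 × 108 = 3.18 V.
V_DS = 3.18 V ≥ V_ov = 0.559 V, confirming saturation.

I_D = 0.115 mA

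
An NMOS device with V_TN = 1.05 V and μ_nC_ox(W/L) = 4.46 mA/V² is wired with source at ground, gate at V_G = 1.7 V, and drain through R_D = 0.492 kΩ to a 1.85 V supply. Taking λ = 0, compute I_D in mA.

I_D = 0.942 mA

V_GS = V_G = 1.7 V, so V_ov = 1.7 − 1.05 = 0.65 V.
Assume saturation: I_D = ½ k_n V_ov² = 0.5 × 4.46 × 0.65² = 0.942 mA, giving V_DS = V_DD − I_D R_D = 1.85 − 0.942 × 0.492 = 1.39 V.
V_DS = 1.39 V ≥ V_ov = 0.65 V, confirming saturation.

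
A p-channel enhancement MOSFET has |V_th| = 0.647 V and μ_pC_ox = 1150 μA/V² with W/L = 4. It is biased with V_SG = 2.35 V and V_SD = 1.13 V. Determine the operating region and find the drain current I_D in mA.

Triode; I_D = 5.92 mA

k_p = μ_pC_ox · (W/L) = 4.6 mA/V².
V_ov = V_SG − |V_th| = 2.35 − 0.647 = 1.7 V.
Since V_SD = 1.13 V < V_ov = 1.7 V, the device is in the triode region.
I_D = k_p [V_ov · V_SD − ½ V_SD²] = 4.6 × [1.7 × 1.13 − 0.5 × 1.13²] = 5.92 mA.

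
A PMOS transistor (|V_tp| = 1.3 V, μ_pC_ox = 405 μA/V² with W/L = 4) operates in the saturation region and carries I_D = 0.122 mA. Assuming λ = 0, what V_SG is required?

V_SG = 1.69 V

k_p = μ_pC_ox · (W/L) = 1.62 mA/V².
In saturation I_D = ½ k_p (V_SG − |V_tp|)², so V_SG − |V_tp| = √(2 I_D / k_p) = √(2 × 0.122 / 1.62) = 0.388 V.
V_SG = 1.3 + 0.388 = 1.69 V.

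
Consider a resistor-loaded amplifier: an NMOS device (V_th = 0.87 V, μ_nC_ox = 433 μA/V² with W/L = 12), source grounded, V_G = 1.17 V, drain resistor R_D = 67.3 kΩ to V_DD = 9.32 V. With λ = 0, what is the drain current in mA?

V_GS = V_G = 1.17 V, so V_ov = 1.17 − 0.87 = 0.3 V.
k_n = μ_nC_ox · (W/L) = 5.196 mA/V².
Assume saturation: I_D = ½ k_n V_ov² = 0.5 × 5.196 × 0.3² = 0.234 mA, giving V_DS = V_DD − I_D R_D = 9.32 − 0.234 × 67.3 = -6.42 V.
But -6.42 V < V_ov = 0.3 V, so the device is actually in triode.
In triode I_D = k_n[V_ov V_DS − ½ V_DS²] and I_D = (V_DD − V_DS)/R_D. Equating: 175 V_DS² − 105.9 V_DS + 9.32 = 0, giving V_DS = 0.107 V (the root below V_ov).
I_D = (9.32 − 0.107) / 67.3 = 0.137 mA.

I_D = 0.137 mA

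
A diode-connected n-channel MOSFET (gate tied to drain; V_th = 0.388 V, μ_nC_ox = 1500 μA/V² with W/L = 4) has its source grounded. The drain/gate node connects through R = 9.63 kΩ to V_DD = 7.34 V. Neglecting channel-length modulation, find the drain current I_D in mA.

With gate tied to drain, V_GS = V_DS ≥ V_GS − V_th, so the device is in saturation.
k_n = μ_nC_ox · (W/L) = 6 mA/V².
KCL at the drain: ½ k_n (V_GS − V_th)² = (V_DD − V_GS)/R.
Let x = V_GS − 0.388. Then 28.9 x² + x − 6.952 = 0, giving x = 0.474 V (positive root), so V_GS = 0.862 V.
I_D = (V_DD − V_GS)/R = (7.34 − 0.862) / 9.63 = 0.673 mA.

I_D = 0.673 mA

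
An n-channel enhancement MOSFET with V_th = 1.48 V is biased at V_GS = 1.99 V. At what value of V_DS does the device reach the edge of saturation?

The boundary between triode and saturation is V_DS = V_GS − V_th = V_ov.
V_ov = 1.99 − 1.48 = 0.51 V.

V_DS,sat = 0.510 V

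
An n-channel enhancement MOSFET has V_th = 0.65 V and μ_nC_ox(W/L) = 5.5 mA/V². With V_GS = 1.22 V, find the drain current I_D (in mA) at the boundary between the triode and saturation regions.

I_D = 0.893 mA

At the boundary V_DS = V_ov = V_GS − V_th = 1.22 − 0.65 = 0.57 V.
I_D = ½ k_n V_ov² = 0.5 × 5.5 × 0.57² = 0.893 mA.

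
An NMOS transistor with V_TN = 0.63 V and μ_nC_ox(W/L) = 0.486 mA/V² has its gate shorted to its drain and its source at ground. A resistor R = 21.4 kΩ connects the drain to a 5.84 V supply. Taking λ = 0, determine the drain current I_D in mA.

With gate tied to drain, V_GS = V_DS ≥ V_GS − V_TN, so the device is in saturation.
KCL at the drain: ½ k_n (V_GS − V_TN)² = (V_DD − V_GS)/R.
Let x = V_GS − 0.63. Then 5.2 x² + x − 5.21 = 0, giving x = 0.909 V (positive root), so V_GS = 1.54 V.
I_D = (V_DD − V_GS)/R = (5.84 − 1.54) / 21.4 = 0.201 mA.

I_D = 0.201 mA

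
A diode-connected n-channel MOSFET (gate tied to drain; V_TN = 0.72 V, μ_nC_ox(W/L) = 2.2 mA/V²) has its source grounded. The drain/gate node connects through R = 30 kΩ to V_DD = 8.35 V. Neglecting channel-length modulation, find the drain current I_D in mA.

With gate tied to drain, V_GS = V_DS ≥ V_GS − V_TN, so the device is in saturation.
KCL at the drain: ½ k_n (V_GS − V_TN)² = (V_DD − V_GS)/R.
Let x = V_GS − 0.72. Then 33 x² + x − 7.63 = 0, giving x = 0.466 V (positive root), so V_GS = 1.19 V.
I_D = (V_DD − V_GS)/R = (8.35 − 1.19) / 30 = 0.239 mA.

I_D = 0.239 mA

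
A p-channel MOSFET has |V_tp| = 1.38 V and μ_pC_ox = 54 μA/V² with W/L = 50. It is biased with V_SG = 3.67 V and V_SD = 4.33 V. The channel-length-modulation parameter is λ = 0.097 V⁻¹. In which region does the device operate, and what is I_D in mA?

k_p = μ_pC_ox · (W/L) = 2.7 mA/V².
V_ov = V_SG − |V_tp| = 3.67 − 1.38 = 2.29 V.
Since V_SD = 4.33 V ≥ V_ov = 2.29 V, the device is in saturation.
I_D = ½ k_p V_ov² (1 + λ V_SD) = 0.5 × 2.7 × 2.29² × (1 + 0.097 × 4.33) = 10.1 mA.

Saturation; I_D = 10.1 mA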